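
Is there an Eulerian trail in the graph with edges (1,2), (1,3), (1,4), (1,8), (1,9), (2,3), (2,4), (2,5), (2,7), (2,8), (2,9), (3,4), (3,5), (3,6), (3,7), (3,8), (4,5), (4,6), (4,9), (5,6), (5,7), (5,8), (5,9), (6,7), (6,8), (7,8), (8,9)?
No (8 vertices have odd degree: {1, 2, 3, 5, 6, 7, 8, 9}; Eulerian path requires 0 or 2)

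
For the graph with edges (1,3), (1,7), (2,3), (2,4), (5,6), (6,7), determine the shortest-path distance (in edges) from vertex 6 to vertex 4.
5 (path: 6 -> 7 -> 1 -> 3 -> 2 -> 4, 5 edges)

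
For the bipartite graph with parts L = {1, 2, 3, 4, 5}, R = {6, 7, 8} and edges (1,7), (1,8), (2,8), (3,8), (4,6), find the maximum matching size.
3 (matching: (1,7), (2,8), (4,6); upper bound min(|L|,|R|) = min(5,3) = 3)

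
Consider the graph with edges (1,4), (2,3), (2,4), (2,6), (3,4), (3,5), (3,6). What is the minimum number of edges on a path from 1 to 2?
2 (path: 1 -> 4 -> 2, 2 edges)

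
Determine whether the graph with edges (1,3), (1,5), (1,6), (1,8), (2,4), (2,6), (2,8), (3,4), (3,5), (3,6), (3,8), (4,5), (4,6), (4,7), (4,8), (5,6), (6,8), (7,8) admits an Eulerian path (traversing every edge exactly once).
Yes (the graph is connected and exactly 2 vertices have odd degree: {2, 3}; any Eulerian path must start and end at those)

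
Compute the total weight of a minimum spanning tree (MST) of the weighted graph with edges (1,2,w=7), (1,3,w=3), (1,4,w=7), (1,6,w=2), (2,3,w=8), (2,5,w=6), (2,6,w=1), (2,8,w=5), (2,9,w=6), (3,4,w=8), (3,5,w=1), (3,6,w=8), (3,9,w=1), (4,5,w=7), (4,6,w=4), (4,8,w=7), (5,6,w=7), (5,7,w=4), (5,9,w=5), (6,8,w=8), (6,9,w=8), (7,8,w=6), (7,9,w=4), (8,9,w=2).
18 (MST edges: (1,3,w=3), (1,6,w=2), (2,6,w=1), (3,5,w=1), (3,9,w=1), (4,6,w=4), (5,7,w=4), (8,9,w=2); sum of weights 3 + 2 + 1 + 1 + 1 + 4 + 4 + 2 = 18)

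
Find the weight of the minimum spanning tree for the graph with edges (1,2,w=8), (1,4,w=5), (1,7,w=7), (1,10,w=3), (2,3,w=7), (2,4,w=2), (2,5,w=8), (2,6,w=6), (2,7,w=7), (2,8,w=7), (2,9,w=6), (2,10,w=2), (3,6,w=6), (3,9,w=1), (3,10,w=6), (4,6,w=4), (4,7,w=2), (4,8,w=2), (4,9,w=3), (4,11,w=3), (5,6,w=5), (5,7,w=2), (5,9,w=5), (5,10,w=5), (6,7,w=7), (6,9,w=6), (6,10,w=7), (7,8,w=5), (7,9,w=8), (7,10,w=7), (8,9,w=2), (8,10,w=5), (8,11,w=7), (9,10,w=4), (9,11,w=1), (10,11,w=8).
21 (MST edges: (1,10,w=3), (2,4,w=2), (2,10,w=2), (3,9,w=1), (4,6,w=4), (4,7,w=2), (4,8,w=2), (5,7,w=2), (8,9,w=2), (9,11,w=1); sum of weights 3 + 2 + 2 + 1 + 4 + 2 + 2 + 2 + 2 + 1 = 21)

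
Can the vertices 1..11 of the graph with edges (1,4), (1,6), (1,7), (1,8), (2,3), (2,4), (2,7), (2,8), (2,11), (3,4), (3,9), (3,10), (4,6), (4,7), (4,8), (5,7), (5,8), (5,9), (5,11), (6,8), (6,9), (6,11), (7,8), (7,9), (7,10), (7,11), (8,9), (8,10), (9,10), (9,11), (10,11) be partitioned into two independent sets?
No (odd cycle of length 3: 4 -> 1 -> 6 -> 4)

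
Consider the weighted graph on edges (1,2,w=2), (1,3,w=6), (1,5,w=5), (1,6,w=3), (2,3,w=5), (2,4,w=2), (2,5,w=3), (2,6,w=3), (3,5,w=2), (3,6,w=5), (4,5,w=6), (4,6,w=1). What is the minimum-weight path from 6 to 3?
5 (path: 6 -> 3; weights 5 = 5)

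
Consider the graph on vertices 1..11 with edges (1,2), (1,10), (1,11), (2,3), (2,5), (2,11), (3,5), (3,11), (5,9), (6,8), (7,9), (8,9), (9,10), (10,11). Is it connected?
No, it has 2 components: {1, 2, 3, 5, 6, 7, 8, 9, 10, 11}, {4}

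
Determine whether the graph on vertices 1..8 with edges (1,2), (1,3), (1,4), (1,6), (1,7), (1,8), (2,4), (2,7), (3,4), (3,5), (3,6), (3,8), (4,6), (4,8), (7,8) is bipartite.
No (odd cycle of length 3: 4 -> 1 -> 8 -> 4)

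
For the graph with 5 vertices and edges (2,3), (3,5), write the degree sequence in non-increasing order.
[2, 1, 1, 0, 0] (degrees: deg(1)=0, deg(2)=1, deg(3)=2, deg(4)=0, deg(5)=1)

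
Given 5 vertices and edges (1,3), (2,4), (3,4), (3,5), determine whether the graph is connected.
Yes (BFS from 1 visits [1, 3, 4, 5, 2] — all 5 vertices reached)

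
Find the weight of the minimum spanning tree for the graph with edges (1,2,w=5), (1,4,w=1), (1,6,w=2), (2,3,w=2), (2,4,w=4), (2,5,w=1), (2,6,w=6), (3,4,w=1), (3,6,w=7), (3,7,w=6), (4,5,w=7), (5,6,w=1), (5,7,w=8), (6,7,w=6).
12 (MST edges: (1,4,w=1), (1,6,w=2), (2,5,w=1), (3,4,w=1), (3,7,w=6), (5,6,w=1); sum of weights 1 + 2 + 1 + 1 + 6 + 1 = 12)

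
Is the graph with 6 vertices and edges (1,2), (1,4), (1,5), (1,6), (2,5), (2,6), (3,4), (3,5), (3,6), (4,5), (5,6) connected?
Yes (BFS from 1 visits [1, 2, 4, 5, 6, 3] — all 6 vertices reached)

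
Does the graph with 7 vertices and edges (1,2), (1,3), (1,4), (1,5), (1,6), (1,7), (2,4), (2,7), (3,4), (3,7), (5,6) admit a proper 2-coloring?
No (odd cycle of length 3: 2 -> 1 -> 7 -> 2)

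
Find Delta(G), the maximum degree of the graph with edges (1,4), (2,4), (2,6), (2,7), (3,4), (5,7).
3 (attained at vertices 2, 4)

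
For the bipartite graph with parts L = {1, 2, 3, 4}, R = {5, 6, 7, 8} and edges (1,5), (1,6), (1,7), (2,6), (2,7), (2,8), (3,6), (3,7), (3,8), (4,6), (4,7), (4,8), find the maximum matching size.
4 (matching: (1,5), (2,8), (3,6), (4,7); upper bound min(|L|,|R|) = min(4,4) = 4)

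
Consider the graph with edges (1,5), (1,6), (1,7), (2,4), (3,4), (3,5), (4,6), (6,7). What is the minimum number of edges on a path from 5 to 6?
2 (path: 5 -> 1 -> 6, 2 edges)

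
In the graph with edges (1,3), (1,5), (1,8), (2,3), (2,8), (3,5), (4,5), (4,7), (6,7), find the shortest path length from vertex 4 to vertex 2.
3 (path: 4 -> 5 -> 3 -> 2, 3 edges)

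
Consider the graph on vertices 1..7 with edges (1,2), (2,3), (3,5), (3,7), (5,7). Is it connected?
No, it has 3 components: {1, 2, 3, 5, 7}, {4}, {6}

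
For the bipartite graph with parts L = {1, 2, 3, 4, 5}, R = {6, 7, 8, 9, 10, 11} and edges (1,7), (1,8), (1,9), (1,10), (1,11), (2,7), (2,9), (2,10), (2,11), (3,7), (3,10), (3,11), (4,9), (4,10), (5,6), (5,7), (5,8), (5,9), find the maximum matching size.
5 (matching: (1,11), (2,10), (3,7), (4,9), (5,8); upper bound min(|L|,|R|) = min(5,6) = 5)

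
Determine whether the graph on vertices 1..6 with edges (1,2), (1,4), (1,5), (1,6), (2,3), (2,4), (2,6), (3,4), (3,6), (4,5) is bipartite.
No (odd cycle of length 3: 6 -> 1 -> 2 -> 6)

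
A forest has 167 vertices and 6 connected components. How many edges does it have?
161 (Each of the 6 component trees on V_i vertices has V_i - 1 edges; summing gives V - C = 167 - 6 = 161)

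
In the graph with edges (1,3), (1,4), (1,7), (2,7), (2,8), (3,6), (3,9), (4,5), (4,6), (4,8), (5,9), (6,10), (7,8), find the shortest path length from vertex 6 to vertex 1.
2 (path: 6 -> 3 -> 1, 2 edges)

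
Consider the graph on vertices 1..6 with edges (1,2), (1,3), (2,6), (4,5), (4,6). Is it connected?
Yes (BFS from 1 visits [1, 2, 3, 6, 4, 5] — all 6 vertices reached)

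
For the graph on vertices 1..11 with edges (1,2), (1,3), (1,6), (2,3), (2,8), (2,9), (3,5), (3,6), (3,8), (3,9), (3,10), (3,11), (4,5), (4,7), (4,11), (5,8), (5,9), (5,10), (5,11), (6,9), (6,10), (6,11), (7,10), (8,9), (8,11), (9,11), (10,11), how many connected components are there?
1 (components: {1, 2, 3, 4, 5, 6, 7, 8, 9, 10, 11})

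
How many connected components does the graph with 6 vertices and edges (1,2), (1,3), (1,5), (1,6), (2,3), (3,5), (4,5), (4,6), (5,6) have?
1 (components: {1, 2, 3, 4, 5, 6})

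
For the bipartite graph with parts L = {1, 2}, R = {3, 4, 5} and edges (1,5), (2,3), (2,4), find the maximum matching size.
2 (matching: (1,5), (2,4); upper bound min(|L|,|R|) = min(2,3) = 2)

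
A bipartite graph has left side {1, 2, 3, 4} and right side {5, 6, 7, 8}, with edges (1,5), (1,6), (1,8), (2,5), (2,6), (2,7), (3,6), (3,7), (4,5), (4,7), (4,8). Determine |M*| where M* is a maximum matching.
4 (matching: (1,8), (2,7), (3,6), (4,5); upper bound min(|L|,|R|) = min(4,4) = 4)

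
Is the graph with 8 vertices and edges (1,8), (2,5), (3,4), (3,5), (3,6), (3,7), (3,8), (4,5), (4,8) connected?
Yes (BFS from 1 visits [1, 8, 3, 4, 5, 6, 7, 2] — all 8 vertices reached)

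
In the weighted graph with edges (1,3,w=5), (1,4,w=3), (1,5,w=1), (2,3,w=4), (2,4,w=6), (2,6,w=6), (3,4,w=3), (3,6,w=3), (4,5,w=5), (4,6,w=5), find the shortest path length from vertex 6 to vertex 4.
5 (path: 6 -> 4; weights 5 = 5)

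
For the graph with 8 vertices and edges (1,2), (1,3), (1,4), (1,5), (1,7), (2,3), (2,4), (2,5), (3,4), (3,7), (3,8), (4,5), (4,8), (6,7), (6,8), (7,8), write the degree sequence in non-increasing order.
[5, 5, 5, 4, 4, 4, 3, 2] (degrees: deg(1)=5, deg(2)=4, deg(3)=5, deg(4)=5, deg(5)=3, deg(6)=2, deg(7)=4, deg(8)=4)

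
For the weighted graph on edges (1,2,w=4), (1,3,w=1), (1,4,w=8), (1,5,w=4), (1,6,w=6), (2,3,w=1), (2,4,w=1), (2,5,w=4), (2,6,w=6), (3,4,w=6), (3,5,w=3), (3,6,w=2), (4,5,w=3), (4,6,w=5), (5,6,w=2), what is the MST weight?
7 (MST edges: (1,3,w=1), (2,3,w=1), (2,4,w=1), (3,6,w=2), (5,6,w=2); sum of weights 1 + 1 + 1 + 2 + 2 = 7)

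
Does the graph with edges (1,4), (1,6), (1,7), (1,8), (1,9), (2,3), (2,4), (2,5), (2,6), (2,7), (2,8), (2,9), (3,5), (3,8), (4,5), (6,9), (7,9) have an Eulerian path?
No (8 vertices have odd degree: {1, 2, 3, 4, 5, 6, 7, 8}; Eulerian path requires 0 or 2)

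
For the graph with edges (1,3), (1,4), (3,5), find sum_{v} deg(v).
6 (handshake: sum of degrees = 2|E| = 2 x 3 = 6)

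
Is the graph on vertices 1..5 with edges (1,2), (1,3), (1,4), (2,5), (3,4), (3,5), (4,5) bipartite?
No (odd cycle of length 3: 3 -> 1 -> 4 -> 3)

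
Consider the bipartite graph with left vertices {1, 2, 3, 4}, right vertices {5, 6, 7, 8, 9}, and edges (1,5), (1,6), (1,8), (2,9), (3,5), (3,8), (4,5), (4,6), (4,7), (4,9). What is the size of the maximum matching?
4 (matching: (1,6), (2,9), (3,8), (4,7); upper bound min(|L|,|R|) = min(4,5) = 4)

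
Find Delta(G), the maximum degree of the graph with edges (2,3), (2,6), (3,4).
2 (attained at vertices 2, 3)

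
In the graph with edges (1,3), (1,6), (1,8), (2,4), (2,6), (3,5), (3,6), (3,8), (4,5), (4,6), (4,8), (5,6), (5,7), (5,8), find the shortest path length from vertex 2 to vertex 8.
2 (path: 2 -> 4 -> 8, 2 edges)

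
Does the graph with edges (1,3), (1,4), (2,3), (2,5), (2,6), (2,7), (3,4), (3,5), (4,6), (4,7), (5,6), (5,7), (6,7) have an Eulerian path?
Yes — and in fact it has an Eulerian circuit (the graph is connected and all 7 vertices have even degree)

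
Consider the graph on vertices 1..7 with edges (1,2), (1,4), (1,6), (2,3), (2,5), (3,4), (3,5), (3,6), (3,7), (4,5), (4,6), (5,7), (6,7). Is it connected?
Yes (BFS from 1 visits [1, 2, 4, 6, 3, 5, 7] — all 7 vertices reached)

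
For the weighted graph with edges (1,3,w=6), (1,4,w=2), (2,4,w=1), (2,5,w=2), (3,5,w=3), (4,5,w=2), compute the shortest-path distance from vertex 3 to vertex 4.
5 (path: 3 -> 5 -> 4; weights 3 + 2 = 5)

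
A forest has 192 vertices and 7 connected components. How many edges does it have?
185 (Each of the 7 component trees on V_i vertices has V_i - 1 edges; summing gives V - C = 192 - 7 = 185)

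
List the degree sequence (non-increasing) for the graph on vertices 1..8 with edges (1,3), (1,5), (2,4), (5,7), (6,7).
[2, 2, 2, 1, 1, 1, 1, 0] (degrees: deg(1)=2, deg(2)=1, deg(3)=1, deg(4)=1, deg(5)=2, deg(6)=1, deg(7)=2, deg(8)=0)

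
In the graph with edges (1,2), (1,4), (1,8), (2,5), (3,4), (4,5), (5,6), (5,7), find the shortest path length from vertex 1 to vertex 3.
2 (path: 1 -> 4 -> 3, 2 edges)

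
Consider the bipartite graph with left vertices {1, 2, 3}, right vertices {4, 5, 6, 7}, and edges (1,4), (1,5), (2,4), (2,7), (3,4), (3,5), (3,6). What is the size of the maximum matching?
3 (matching: (1,5), (2,7), (3,6); upper bound min(|L|,|R|) = min(3,4) = 3)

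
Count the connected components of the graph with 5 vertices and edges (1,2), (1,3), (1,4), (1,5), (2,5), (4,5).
1 (components: {1, 2, 3, 4, 5})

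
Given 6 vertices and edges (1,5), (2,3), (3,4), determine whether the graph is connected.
No, it has 3 components: {1, 5}, {2, 3, 4}, {6}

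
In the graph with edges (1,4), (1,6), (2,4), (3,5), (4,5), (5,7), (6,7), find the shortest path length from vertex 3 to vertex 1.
3 (path: 3 -> 5 -> 4 -> 1, 3 edges)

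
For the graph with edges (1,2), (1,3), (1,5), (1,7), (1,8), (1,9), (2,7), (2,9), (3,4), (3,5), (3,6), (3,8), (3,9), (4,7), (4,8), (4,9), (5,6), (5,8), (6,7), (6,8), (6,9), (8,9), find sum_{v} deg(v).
44 (handshake: sum of degrees = 2|E| = 2 x 22 = 44)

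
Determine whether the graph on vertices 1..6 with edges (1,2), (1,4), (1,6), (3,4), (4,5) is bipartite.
Yes. Partition: {1, 3, 5}, {2, 4, 6}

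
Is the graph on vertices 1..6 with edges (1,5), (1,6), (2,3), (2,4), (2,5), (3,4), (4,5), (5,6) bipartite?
No (odd cycle of length 3: 5 -> 1 -> 6 -> 5)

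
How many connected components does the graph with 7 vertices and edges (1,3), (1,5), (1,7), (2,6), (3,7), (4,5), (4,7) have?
2 (components: {1, 3, 4, 5, 7}, {2, 6})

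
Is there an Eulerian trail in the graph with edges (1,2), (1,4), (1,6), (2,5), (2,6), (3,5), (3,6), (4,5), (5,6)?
Yes (the graph is connected and exactly 2 vertices have odd degree: {1, 2}; any Eulerian path must start and end at those)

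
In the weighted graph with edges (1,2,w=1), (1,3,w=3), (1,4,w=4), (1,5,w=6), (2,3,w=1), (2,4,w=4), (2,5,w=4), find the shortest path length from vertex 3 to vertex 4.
5 (path: 3 -> 2 -> 4; weights 1 + 4 = 5)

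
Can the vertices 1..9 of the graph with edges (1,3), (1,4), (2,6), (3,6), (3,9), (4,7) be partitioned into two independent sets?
Yes. Partition: {1, 5, 6, 7, 8, 9}, {2, 3, 4}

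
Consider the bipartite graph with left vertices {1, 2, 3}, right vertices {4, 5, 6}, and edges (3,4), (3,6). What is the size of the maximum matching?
1 (matching: (3,6); upper bound min(|L|,|R|) = min(3,3) = 3)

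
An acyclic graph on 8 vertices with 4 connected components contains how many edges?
4 (Each of the 4 component trees on V_i vertices has V_i - 1 edges; summing gives V - C = 8 - 4 = 4)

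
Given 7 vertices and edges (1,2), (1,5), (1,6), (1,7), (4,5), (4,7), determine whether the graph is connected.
No, it has 2 components: {1, 2, 4, 5, 6, 7}, {3}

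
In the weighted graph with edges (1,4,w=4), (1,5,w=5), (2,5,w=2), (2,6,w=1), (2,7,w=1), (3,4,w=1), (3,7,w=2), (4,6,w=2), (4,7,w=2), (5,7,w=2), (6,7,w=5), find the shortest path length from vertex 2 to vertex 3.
3 (path: 2 -> 7 -> 3; weights 1 + 2 = 3)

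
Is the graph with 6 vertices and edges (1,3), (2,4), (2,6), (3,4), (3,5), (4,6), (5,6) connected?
Yes (BFS from 1 visits [1, 3, 4, 5, 2, 6] — all 6 vertices reached)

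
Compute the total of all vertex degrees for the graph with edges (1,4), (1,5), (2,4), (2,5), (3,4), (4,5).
12 (handshake: sum of degrees = 2|E| = 2 x 6 = 12)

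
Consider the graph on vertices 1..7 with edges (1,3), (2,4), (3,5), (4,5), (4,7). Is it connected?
No, it has 2 components: {1, 2, 3, 4, 5, 7}, {6}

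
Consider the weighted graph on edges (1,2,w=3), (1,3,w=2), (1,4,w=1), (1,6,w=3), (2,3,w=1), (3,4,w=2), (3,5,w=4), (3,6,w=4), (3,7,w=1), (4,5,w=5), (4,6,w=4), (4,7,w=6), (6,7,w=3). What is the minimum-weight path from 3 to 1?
2 (path: 3 -> 1; weights 2 = 2)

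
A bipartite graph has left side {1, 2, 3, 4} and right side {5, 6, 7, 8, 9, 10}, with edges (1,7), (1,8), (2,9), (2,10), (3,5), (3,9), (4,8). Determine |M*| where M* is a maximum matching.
4 (matching: (1,7), (2,10), (3,9), (4,8); upper bound min(|L|,|R|) = min(4,6) = 4)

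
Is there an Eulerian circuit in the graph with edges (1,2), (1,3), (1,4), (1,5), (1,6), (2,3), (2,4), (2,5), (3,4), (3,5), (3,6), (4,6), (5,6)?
No (2 vertices have odd degree: {1, 3}; Eulerian circuit requires 0)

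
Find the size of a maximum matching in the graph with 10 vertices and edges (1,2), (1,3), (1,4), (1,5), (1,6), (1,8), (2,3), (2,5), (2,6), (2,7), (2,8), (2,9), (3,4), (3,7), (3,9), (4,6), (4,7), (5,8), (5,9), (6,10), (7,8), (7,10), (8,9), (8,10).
5 (matching: (1,5), (2,9), (3,4), (6,10), (7,8); upper bound floor(n/2) = floor(10/2) = 5)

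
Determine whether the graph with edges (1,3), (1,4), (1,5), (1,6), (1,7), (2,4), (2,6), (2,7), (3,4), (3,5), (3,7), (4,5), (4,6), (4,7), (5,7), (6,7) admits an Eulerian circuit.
No (2 vertices have odd degree: {1, 2}; Eulerian circuit requires 0)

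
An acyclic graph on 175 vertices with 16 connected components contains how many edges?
159 (Each of the 16 component trees on V_i vertices has V_i - 1 edges; summing gives V - C = 175 - 16 = 159)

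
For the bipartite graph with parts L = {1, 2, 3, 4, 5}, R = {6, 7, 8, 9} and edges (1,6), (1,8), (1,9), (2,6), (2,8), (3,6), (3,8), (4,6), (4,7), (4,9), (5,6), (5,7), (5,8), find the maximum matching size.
4 (matching: (1,9), (2,8), (3,6), (4,7); upper bound min(|L|,|R|) = min(5,4) = 4)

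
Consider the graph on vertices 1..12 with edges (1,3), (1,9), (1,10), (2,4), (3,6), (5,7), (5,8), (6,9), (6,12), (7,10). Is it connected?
No, it has 3 components: {1, 3, 5, 6, 7, 8, 9, 10, 12}, {2, 4}, {11}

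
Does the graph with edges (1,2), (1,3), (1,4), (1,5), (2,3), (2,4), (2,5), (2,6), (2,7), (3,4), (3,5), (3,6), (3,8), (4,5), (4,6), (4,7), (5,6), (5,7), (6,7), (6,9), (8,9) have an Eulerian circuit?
Yes (the graph is connected and all 9 vertices have even degree)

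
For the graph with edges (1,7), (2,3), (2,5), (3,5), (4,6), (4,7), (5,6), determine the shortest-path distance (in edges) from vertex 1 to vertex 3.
5 (path: 1 -> 7 -> 4 -> 6 -> 5 -> 3, 5 edges)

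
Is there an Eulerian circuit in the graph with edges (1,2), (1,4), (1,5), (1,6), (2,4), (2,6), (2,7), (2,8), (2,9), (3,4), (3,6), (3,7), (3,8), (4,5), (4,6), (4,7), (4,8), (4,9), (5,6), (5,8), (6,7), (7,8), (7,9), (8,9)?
Yes (the graph is connected and all 9 vertices have even degree)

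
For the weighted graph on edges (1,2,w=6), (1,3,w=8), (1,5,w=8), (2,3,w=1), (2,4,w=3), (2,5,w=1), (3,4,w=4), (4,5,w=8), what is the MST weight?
11 (MST edges: (1,2,w=6), (2,3,w=1), (2,4,w=3), (2,5,w=1); sum of weights 6 + 1 + 3 + 1 = 11)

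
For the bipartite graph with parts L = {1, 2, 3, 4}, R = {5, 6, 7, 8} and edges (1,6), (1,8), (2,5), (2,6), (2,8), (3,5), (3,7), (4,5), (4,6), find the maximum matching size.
4 (matching: (1,8), (2,6), (3,7), (4,5); upper bound min(|L|,|R|) = min(4,4) = 4)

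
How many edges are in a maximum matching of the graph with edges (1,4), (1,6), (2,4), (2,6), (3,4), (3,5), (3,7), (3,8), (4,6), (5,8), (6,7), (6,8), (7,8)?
4 (matching: (1,6), (2,4), (3,5), (7,8); upper bound floor(n/2) = floor(8/2) = 4)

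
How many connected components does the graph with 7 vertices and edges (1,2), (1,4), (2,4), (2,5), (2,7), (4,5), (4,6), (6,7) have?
2 (components: {1, 2, 4, 5, 6, 7}, {3})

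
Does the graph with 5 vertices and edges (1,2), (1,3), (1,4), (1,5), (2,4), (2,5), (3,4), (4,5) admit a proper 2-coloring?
No (odd cycle of length 3: 4 -> 1 -> 5 -> 4)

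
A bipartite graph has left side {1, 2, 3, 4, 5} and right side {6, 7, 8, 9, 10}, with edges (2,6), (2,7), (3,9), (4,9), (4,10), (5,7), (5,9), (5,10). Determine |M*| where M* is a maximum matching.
4 (matching: (2,6), (3,9), (4,10), (5,7); upper bound min(|L|,|R|) = min(5,5) = 5)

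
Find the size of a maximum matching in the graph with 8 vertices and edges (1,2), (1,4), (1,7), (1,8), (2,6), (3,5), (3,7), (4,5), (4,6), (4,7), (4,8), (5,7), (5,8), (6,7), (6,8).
4 (matching: (1,8), (2,6), (3,7), (4,5); upper bound floor(n/2) = floor(8/2) = 4)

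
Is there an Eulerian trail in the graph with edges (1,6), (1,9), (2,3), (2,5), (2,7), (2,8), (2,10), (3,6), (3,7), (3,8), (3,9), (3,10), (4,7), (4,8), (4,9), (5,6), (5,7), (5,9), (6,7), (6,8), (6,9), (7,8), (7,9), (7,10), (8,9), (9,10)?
Yes (the graph is connected and exactly 2 vertices have odd degree: {2, 4}; any Eulerian path must start and end at those)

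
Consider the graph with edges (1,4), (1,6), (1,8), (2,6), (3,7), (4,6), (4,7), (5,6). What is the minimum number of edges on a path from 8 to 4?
2 (path: 8 -> 1 -> 4, 2 edges)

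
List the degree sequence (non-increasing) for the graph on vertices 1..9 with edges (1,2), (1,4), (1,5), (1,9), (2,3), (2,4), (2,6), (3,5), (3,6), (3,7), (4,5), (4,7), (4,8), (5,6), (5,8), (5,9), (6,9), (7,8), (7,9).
[6, 5, 4, 4, 4, 4, 4, 4, 3] (degrees: deg(1)=4, deg(2)=4, deg(3)=4, deg(4)=5, deg(5)=6, deg(6)=4, deg(7)=4, deg(8)=3, deg(9)=4)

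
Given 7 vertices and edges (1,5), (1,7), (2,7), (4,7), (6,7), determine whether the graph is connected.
No, it has 2 components: {1, 2, 4, 5, 6, 7}, {3}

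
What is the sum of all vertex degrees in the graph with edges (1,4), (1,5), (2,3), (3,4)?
8 (handshake: sum of degrees = 2|E| = 2 x 4 = 8)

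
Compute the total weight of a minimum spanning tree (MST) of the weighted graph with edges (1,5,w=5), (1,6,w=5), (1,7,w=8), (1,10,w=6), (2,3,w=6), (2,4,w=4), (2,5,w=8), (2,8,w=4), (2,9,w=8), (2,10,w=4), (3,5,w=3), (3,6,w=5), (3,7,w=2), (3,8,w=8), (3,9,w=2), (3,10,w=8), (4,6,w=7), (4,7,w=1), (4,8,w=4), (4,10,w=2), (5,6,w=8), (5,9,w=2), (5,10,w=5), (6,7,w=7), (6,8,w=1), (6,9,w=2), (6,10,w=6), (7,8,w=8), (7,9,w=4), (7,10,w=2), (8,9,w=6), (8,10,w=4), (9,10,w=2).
21 (MST edges: (1,6,w=5), (2,4,w=4), (3,7,w=2), (3,9,w=2), (4,7,w=1), (4,10,w=2), (5,9,w=2), (6,8,w=1), (6,9,w=2); sum of weights 5 + 4 + 2 + 2 + 1 + 2 + 2 + 1 + 2 = 21)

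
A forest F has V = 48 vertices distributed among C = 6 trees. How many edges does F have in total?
42 (Each of the 6 component trees on V_i vertices has V_i - 1 edges; summing gives V - C = 48 - 6 = 42)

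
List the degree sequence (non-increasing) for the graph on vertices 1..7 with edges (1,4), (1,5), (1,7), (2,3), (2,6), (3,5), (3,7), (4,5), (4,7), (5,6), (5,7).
[5, 4, 3, 3, 3, 2, 2] (degrees: deg(1)=3, deg(2)=2, deg(3)=3, deg(4)=3, deg(5)=5, deg(6)=2, deg(7)=4)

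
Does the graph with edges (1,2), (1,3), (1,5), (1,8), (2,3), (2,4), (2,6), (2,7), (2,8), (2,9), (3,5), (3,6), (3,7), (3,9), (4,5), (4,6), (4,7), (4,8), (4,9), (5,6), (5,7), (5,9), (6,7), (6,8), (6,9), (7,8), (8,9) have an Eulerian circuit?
No (2 vertices have odd degree: {2, 6}; Eulerian circuit requires 0)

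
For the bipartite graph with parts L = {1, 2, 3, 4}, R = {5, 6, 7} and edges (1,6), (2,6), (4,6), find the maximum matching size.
1 (matching: (1,6); upper bound min(|L|,|R|) = min(4,3) = 3)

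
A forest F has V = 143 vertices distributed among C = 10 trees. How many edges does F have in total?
133 (Each of the 10 component trees on V_i vertices has V_i - 1 edges; summing gives V - C = 143 - 10 = 133)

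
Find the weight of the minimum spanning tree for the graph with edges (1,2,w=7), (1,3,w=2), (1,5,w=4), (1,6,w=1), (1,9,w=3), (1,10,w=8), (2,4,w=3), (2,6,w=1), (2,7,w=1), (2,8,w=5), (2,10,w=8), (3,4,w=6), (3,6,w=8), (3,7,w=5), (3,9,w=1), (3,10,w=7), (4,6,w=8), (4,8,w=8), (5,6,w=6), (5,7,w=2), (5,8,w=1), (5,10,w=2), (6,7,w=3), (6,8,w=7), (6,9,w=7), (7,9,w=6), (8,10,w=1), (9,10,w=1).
12 (MST edges: (1,3,w=2), (1,6,w=1), (2,4,w=3), (2,6,w=1), (2,7,w=1), (3,9,w=1), (5,8,w=1), (8,10,w=1), (9,10,w=1); sum of weights 2 + 1 + 3 + 1 + 1 + 1 + 1 + 1 + 1 = 12)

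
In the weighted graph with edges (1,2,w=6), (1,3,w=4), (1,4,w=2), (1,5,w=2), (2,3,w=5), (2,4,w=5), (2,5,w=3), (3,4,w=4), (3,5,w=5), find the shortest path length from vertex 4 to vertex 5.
4 (path: 4 -> 1 -> 5; weights 2 + 2 = 4)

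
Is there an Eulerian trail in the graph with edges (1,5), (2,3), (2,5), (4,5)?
No (4 vertices have odd degree: {1, 3, 4, 5}; Eulerian path requires 0 or 2)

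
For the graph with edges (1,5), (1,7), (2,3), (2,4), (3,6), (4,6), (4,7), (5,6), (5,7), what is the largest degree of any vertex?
3 (attained at vertices 4, 5, 6, 7)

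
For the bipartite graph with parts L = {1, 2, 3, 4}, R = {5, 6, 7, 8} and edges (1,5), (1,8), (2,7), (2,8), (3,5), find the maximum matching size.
3 (matching: (1,8), (2,7), (3,5); upper bound min(|L|,|R|) = min(4,4) = 4)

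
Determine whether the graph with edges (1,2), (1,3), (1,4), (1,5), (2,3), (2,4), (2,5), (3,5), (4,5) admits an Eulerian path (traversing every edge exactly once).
Yes (the graph is connected and exactly 2 vertices have odd degree: {3, 4}; any Eulerian path must start and end at those)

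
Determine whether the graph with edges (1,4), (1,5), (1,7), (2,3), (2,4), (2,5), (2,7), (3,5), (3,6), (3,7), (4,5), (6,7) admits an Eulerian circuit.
No (2 vertices have odd degree: {1, 4}; Eulerian circuit requires 0)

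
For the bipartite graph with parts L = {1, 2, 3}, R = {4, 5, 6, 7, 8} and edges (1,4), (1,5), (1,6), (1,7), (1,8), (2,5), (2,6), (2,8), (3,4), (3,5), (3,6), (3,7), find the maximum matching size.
3 (matching: (1,8), (2,6), (3,7); upper bound min(|L|,|R|) = min(3,5) = 3)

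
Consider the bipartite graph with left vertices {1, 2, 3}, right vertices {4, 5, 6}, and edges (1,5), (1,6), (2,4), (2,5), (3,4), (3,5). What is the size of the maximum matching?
3 (matching: (1,6), (2,5), (3,4); upper bound min(|L|,|R|) = min(3,3) = 3)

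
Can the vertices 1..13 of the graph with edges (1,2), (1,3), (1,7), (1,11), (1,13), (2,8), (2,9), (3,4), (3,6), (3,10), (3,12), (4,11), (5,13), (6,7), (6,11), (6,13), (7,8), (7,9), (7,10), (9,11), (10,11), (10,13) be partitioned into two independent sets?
Yes. Partition: {1, 4, 5, 6, 8, 9, 10, 12}, {2, 3, 7, 11, 13}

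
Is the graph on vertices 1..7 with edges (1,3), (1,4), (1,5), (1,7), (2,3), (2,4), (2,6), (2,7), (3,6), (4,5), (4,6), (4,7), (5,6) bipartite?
No (odd cycle of length 3: 4 -> 1 -> 5 -> 4)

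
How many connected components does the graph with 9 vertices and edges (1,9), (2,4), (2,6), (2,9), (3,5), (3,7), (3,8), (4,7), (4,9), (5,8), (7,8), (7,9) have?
1 (components: {1, 2, 3, 4, 5, 6, 7, 8, 9})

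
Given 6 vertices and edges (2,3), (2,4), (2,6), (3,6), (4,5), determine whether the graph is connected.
No, it has 2 components: {1}, {2, 3, 4, 5, 6}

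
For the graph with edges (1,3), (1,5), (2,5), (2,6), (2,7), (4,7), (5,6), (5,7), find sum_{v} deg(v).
16 (handshake: sum of degrees = 2|E| = 2 x 8 = 16)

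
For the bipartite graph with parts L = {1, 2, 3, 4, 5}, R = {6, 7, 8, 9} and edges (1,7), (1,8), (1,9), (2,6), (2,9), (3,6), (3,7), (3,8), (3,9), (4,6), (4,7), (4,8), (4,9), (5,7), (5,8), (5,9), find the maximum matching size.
4 (matching: (1,9), (2,6), (3,8), (4,7); upper bound min(|L|,|R|) = min(5,4) = 4)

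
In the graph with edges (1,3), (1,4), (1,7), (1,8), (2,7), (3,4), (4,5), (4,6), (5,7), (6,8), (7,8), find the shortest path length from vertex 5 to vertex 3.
2 (path: 5 -> 4 -> 3, 2 edges)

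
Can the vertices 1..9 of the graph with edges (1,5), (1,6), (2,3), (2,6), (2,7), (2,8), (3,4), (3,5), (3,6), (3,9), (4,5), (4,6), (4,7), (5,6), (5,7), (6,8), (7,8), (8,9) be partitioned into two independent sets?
No (odd cycle of length 3: 6 -> 1 -> 5 -> 6)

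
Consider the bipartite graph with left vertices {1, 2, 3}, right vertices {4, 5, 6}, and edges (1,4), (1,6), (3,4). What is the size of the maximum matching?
2 (matching: (1,6), (3,4); upper bound min(|L|,|R|) = min(3,3) = 3)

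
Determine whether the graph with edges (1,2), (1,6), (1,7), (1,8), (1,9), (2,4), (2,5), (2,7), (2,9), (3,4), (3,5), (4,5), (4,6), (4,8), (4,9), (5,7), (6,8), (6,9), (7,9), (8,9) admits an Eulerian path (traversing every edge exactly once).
Yes (the graph is connected and exactly 2 vertices have odd degree: {1, 2}; any Eulerian path must start and end at those)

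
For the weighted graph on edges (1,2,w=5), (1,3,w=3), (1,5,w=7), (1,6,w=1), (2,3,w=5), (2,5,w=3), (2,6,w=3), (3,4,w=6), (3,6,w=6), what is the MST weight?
16 (MST edges: (1,3,w=3), (1,6,w=1), (2,5,w=3), (2,6,w=3), (3,4,w=6); sum of weights 3 + 1 + 3 + 3 + 6 = 16)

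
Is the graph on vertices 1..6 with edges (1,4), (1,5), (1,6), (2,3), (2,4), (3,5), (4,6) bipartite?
No (odd cycle of length 3: 4 -> 1 -> 6 -> 4)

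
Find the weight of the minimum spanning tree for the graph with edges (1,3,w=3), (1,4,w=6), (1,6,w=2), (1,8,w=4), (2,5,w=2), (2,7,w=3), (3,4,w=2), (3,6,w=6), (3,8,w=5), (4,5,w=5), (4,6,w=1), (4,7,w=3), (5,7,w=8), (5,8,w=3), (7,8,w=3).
16 (MST edges: (1,6,w=2), (2,5,w=2), (2,7,w=3), (3,4,w=2), (4,6,w=1), (4,7,w=3), (5,8,w=3); sum of weights 2 + 2 + 3 + 2 + 1 + 3 + 3 = 16)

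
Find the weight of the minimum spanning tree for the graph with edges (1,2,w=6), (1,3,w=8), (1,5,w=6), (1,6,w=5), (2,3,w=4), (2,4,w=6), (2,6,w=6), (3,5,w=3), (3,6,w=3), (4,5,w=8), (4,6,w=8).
21 (MST edges: (1,6,w=5), (2,3,w=4), (2,4,w=6), (3,5,w=3), (3,6,w=3); sum of weights 5 + 4 + 6 + 3 + 3 = 21)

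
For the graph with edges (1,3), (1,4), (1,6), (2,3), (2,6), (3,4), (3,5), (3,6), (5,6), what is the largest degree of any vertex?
5 (attained at vertex 3)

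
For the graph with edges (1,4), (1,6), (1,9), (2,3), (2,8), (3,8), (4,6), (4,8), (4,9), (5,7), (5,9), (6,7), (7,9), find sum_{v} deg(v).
26 (handshake: sum of degrees = 2|E| = 2 x 13 = 26)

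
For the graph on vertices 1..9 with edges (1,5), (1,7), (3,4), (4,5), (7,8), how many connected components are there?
4 (components: {1, 3, 4, 5, 7, 8}, {2}, {6}, {9})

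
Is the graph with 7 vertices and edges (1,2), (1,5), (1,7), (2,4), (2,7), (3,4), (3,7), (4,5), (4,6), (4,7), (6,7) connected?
Yes (BFS from 1 visits [1, 2, 5, 7, 4, 3, 6] — all 7 vertices reached)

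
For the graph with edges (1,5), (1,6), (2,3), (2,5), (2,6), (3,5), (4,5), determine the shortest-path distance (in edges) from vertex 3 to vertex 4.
2 (path: 3 -> 5 -> 4, 2 edges)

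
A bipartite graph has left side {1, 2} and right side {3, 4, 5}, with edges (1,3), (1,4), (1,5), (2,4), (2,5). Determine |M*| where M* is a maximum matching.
2 (matching: (1,5), (2,4); upper bound min(|L|,|R|) = min(2,3) = 2)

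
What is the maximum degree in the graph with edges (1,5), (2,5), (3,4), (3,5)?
3 (attained at vertex 5)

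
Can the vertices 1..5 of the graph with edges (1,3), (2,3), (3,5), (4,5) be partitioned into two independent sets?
Yes. Partition: {1, 2, 5}, {3, 4}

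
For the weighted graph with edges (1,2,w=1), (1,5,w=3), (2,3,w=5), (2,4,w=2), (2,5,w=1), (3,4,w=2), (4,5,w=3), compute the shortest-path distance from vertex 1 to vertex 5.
2 (path: 1 -> 2 -> 5; weights 1 + 1 = 2)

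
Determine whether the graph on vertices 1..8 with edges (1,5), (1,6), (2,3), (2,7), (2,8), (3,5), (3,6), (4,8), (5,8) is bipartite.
Yes. Partition: {1, 3, 7, 8}, {2, 4, 5, 6}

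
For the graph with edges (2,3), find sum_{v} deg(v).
2 (handshake: sum of degrees = 2|E| = 2 x 1 = 2)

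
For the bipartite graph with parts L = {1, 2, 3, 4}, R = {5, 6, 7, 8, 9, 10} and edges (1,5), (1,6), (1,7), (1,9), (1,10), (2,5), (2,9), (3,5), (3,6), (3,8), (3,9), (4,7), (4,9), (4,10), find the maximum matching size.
4 (matching: (1,10), (2,9), (3,8), (4,7); upper bound min(|L|,|R|) = min(4,6) = 4)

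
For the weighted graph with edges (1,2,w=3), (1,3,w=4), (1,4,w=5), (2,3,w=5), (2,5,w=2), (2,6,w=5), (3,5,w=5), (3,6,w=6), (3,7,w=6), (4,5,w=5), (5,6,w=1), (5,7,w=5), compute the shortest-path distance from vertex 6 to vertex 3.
6 (path: 6 -> 3; weights 6 = 6)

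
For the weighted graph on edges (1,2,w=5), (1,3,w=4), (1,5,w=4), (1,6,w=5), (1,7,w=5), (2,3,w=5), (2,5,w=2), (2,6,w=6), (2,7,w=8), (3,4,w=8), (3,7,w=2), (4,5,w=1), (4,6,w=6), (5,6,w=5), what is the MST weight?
18 (MST edges: (1,3,w=4), (1,5,w=4), (1,6,w=5), (2,5,w=2), (3,7,w=2), (4,5,w=1); sum of weights 4 + 4 + 5 + 2 + 2 + 1 = 18)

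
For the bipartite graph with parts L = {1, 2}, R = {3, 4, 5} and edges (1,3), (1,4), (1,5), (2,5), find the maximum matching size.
2 (matching: (1,4), (2,5); upper bound min(|L|,|R|) = min(2,3) = 2)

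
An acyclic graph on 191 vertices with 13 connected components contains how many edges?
178 (Each of the 13 component trees on V_i vertices has V_i - 1 edges; summing gives V - C = 191 - 13 = 178)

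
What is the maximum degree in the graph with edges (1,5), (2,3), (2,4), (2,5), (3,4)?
3 (attained at vertex 2)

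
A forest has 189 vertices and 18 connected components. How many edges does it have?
171 (Each of the 18 component trees on V_i vertices has V_i - 1 edges; summing gives V - C = 189 - 18 = 171)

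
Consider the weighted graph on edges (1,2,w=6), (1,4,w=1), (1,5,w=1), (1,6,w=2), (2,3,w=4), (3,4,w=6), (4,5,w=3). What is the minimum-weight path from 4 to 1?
1 (path: 4 -> 1; weights 1 = 1)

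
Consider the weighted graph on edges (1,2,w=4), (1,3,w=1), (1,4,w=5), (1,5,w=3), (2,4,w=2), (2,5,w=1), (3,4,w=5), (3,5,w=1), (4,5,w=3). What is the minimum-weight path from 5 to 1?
2 (path: 5 -> 3 -> 1; weights 1 + 1 = 2)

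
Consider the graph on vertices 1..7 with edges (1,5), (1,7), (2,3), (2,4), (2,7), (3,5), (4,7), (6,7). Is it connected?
Yes (BFS from 1 visits [1, 5, 7, 3, 2, 4, 6] — all 7 vertices reached)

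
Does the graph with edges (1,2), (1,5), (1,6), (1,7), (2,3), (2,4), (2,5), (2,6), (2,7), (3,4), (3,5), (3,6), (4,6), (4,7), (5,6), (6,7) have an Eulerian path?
Yes — and in fact it has an Eulerian circuit (the graph is connected and all 7 vertices have even degree)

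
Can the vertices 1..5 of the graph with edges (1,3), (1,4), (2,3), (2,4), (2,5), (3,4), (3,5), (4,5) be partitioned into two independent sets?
No (odd cycle of length 3: 3 -> 1 -> 4 -> 3)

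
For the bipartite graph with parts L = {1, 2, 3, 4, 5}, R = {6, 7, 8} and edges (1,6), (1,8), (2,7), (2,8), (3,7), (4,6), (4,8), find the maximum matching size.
3 (matching: (1,8), (2,7), (4,6); upper bound min(|L|,|R|) = min(5,3) = 3)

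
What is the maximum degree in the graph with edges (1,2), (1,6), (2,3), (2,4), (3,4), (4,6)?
3 (attained at vertices 2, 4)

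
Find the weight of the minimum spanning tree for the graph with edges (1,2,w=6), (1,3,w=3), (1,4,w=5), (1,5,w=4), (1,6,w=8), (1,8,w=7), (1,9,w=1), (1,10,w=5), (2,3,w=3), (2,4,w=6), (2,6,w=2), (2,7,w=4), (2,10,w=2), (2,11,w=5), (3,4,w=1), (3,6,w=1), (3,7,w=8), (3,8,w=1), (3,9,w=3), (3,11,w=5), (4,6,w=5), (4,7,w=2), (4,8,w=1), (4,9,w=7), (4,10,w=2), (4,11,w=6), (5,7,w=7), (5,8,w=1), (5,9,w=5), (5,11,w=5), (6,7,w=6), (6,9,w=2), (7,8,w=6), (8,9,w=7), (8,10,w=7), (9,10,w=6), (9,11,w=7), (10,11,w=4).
17 (MST edges: (1,9,w=1), (2,6,w=2), (2,10,w=2), (3,4,w=1), (3,6,w=1), (3,8,w=1), (4,7,w=2), (5,8,w=1), (6,9,w=2), (10,11,w=4); sum of weights 1 + 2 + 2 + 1 + 1 + 1 + 2 + 1 + 2 + 4 = 17)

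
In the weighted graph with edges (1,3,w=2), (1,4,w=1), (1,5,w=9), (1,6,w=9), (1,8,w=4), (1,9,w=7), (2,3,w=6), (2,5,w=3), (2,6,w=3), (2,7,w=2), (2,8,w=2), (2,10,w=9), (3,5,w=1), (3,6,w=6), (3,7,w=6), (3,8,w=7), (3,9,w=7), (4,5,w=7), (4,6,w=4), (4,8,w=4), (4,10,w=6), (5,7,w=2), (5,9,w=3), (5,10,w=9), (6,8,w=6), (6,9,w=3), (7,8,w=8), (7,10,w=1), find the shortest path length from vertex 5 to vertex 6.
6 (path: 5 -> 2 -> 6; weights 3 + 3 = 6)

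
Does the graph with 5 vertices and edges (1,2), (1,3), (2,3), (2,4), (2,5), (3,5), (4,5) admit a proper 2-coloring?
No (odd cycle of length 3: 3 -> 1 -> 2 -> 3)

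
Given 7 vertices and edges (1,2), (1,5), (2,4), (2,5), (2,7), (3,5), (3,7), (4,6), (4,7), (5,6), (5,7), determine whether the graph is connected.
Yes (BFS from 1 visits [1, 2, 5, 4, 7, 3, 6] — all 7 vertices reached)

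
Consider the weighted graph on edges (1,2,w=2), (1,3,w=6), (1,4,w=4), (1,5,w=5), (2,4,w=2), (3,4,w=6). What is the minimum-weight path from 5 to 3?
11 (path: 5 -> 1 -> 3; weights 5 + 6 = 11)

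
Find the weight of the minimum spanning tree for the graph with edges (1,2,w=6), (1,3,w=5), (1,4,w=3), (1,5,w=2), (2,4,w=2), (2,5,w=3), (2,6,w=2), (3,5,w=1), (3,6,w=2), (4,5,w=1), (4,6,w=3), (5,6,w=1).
7 (MST edges: (1,5,w=2), (2,4,w=2), (3,5,w=1), (4,5,w=1), (5,6,w=1); sum of weights 2 + 2 + 1 + 1 + 1 = 7)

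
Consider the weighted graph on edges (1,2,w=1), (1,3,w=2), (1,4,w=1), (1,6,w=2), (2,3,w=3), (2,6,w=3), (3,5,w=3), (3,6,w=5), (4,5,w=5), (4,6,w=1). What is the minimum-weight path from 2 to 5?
6 (path: 2 -> 3 -> 5; weights 3 + 3 = 6)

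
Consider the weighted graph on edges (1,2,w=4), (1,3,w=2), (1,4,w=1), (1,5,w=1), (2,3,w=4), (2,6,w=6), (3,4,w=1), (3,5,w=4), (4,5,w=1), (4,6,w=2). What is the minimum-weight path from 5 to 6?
3 (path: 5 -> 4 -> 6; weights 1 + 2 = 3)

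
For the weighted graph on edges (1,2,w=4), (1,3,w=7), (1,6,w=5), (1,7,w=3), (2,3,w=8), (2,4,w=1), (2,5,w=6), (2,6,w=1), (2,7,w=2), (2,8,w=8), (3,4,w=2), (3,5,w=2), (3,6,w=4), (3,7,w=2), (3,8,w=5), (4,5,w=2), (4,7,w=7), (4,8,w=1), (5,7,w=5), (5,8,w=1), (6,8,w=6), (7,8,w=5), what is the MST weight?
11 (MST edges: (1,7,w=3), (2,4,w=1), (2,6,w=1), (2,7,w=2), (3,4,w=2), (4,8,w=1), (5,8,w=1); sum of weights 3 + 1 + 1 + 2 + 2 + 1 + 1 = 11)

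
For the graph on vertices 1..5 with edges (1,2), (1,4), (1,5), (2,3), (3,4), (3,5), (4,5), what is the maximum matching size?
2 (matching: (2,3), (4,5); upper bound floor(n/2) = floor(5/2) = 2)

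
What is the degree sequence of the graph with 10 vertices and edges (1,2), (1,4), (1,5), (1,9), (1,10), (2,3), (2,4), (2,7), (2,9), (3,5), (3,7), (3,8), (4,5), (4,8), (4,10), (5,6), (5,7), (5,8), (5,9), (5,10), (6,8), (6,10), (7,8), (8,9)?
[8, 6, 5, 5, 5, 4, 4, 4, 4, 3] (degrees: deg(1)=5, deg(2)=5, deg(3)=4, deg(4)=5, deg(5)=8, deg(6)=3, deg(7)=4, deg(8)=6, deg(9)=4, deg(10)=4)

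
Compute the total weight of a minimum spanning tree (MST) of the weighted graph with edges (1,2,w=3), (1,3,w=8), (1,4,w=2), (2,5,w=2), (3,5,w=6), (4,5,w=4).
13 (MST edges: (1,2,w=3), (1,4,w=2), (2,5,w=2), (3,5,w=6); sum of weights 3 + 2 + 2 + 6 = 13)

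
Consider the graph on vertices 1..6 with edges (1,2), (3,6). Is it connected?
No, it has 4 components: {1, 2}, {3, 6}, {4}, {5}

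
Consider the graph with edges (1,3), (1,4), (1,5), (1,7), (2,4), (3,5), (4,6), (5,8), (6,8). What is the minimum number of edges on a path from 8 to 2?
3 (path: 8 -> 6 -> 4 -> 2, 3 edges)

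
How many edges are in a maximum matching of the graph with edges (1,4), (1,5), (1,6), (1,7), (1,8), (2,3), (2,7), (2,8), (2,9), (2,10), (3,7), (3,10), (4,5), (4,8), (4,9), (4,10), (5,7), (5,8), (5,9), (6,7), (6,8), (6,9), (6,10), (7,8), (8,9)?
5 (matching: (1,7), (2,3), (4,5), (6,10), (8,9); upper bound floor(n/2) = floor(10/2) = 5)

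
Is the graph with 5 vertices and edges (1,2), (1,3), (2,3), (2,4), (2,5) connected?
Yes (BFS from 1 visits [1, 2, 3, 4, 5] — all 5 vertices reached)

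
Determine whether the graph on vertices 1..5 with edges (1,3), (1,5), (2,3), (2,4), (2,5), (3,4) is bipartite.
No (odd cycle of length 3: 2 -> 3 -> 4 -> 2)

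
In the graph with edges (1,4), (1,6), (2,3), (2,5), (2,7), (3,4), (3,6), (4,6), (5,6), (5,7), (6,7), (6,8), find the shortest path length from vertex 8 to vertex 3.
2 (path: 8 -> 6 -> 3, 2 edges)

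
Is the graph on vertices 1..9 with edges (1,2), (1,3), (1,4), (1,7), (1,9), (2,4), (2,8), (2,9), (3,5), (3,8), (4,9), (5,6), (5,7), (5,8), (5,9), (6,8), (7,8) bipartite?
No (odd cycle of length 3: 9 -> 1 -> 4 -> 9)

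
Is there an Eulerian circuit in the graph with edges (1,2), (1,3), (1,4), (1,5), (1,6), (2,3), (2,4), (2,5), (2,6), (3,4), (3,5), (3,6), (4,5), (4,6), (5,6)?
No (6 vertices have odd degree: {1, 2, 3, 4, 5, 6}; Eulerian circuit requires 0)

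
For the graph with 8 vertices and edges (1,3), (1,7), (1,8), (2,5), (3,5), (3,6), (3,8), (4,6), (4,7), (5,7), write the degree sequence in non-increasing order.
[4, 3, 3, 3, 2, 2, 2, 1] (degrees: deg(1)=3, deg(2)=1, deg(3)=4, deg(4)=2, deg(5)=3, deg(6)=2, deg(7)=3, deg(8)=2)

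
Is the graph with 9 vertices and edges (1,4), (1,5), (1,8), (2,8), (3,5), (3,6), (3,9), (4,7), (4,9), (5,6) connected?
Yes (BFS from 1 visits [1, 4, 5, 8, 7, 9, 3, 6, 2] — all 9 vertices reached)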